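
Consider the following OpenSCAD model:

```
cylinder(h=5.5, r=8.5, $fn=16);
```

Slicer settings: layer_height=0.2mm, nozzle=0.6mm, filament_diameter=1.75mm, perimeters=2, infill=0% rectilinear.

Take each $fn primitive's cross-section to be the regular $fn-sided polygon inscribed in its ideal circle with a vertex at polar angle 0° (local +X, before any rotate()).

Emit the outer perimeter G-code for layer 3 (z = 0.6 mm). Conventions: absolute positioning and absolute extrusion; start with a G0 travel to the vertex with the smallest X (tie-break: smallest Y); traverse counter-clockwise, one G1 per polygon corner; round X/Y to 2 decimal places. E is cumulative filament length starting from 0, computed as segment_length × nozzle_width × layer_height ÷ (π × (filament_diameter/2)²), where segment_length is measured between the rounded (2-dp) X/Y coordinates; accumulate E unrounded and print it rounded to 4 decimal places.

G0 X-8.50 Y0.00 Z0.60
G1 X-7.85 Y-3.25 E0.1654
G1 X-6.01 Y-6.01 E0.3308
G1 X-3.25 Y-7.85 E0.4963
G1 X0.00 Y-8.50 E0.6617
G1 X3.25 Y-7.85 E0.8270
G1 X6.01 Y-6.01 E0.9925
G1 X7.85 Y-3.25 E1.1580
G1 X8.50 Y0.00 E1.3234
G1 X7.85 Y3.25 E1.4887
G1 X6.01 Y6.01 E1.6542
G1 X3.25 Y7.85 E1.8197
G1 X0.00 Y8.50 E1.9851
G1 X-3.25 Y7.85 E2.1504
G1 X-6.01 Y6.01 E2.3159
G1 X-7.85 Y3.25 E2.4814
G1 X-8.50 Y0.00 E2.6468

At z = 0.6 mm: the r=8.5 cylinder gives a regular 16-gon of circumradius 8.5 (constant along its height). The outline is a single polygon with 16 vertices. Extrusion per mm of travel: 0.6 × 0.2 / (π × 0.875²) = 0.049890. Accumulating E over each segment gives final E = 2.6468.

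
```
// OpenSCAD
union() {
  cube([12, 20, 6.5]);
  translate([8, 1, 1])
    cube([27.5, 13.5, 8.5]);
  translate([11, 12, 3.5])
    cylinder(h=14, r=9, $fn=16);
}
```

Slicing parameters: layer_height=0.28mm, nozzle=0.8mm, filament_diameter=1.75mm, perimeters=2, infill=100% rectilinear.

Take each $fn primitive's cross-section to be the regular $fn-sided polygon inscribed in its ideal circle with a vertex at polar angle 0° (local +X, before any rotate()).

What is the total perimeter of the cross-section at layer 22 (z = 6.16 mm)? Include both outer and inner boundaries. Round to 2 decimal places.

108.66 mm

At z = 6.16 mm: the cube (footprint 12×20) is included at this height (perimeter 64.00 mm); the 27.5×13.5 cube at (8, 1) contributes its full rectangle (perimeter 82.00 mm); the cylinder at (11, 12): section is a regular 16-gon, circumradius r=9 (perimeter = 2·16·9.000·sin(180°/16) = 56.19 mm); Taking the union: the regions partially overlap (shared area 265.02 mm²), so the edge portions inside another operand are dropped and the merged outline is re-measured after clipping — boundary = 108.66 mm. Overall, the cross-section is a single solid region. Total boundary length (outer) = 108.66 mm.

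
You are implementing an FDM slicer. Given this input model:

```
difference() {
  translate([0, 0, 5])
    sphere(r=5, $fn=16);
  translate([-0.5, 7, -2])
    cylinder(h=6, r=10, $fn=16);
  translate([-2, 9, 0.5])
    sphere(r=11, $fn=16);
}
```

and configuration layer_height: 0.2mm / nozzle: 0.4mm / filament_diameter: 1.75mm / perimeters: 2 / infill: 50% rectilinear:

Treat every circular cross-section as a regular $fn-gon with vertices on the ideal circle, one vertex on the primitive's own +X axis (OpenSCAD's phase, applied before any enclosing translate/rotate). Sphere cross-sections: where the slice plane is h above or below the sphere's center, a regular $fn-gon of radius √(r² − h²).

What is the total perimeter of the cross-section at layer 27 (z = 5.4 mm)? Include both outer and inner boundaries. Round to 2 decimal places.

27.40 mm

At z = 5.4 mm: the sphere: section is a regular 16-gon, circumradius = √(r²−h²) = √(5²−0.4²) = 4.984 (perimeter = 2·16·4.984·sin(180°/16) = 31.11 mm); the cylinder at (-0.5, 7) is absent (z outside [-2, 4]); the r=11 sphere at (-2, 9) slices to a regular 16-gon of circumradius 9.848 (√(r²−h²) with h=4.9 from center) (perimeter = 2·16·9.848·sin(180°/16) = 61.48 mm); Taking the first minus the rest: starting from the r=5 sphere, the r=11 sphere at (-2, 9) partially overlaps it — only the 38.68 mm² overlap (of its 296.93 mm²) is removed, clipping the outline — boundary = 27.40 mm. Overall, the cross-section is a single solid region. Total boundary length (outer) = 27.40 mm.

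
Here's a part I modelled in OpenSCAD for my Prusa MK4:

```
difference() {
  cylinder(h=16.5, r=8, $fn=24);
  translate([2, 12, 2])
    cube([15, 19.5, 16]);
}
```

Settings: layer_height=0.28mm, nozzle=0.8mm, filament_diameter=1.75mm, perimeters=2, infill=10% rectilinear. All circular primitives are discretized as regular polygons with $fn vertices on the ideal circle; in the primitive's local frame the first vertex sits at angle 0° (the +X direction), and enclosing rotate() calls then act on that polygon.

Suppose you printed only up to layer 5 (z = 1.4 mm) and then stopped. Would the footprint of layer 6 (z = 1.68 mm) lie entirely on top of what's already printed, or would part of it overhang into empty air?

Compare the two slices. At z = 1.4: the r=8 cylinder gives a regular 24-gon of circumradius 8 (constant along its height) (area = (24/2)·8.000²·sin(360°/24) = 198.77 mm²); the cube at (2, 12) is not intersected at this z (z outside [2, 18]); Taking the first minus the rest: none of the subtracted shapes is present at this height, so the r=8 cylinder is unchanged — area = 198.77 mm². At z = 1.68: the cylinder: section is a regular 24-gon, circumradius r=8 (area = (24/2)·8.000²·sin(360°/24) = 198.77 mm²); the cube at (2, 12) is not intersected at this z (z outside [2, 18]); After the difference (first − rest): none of the subtracted shapes is present at this height, so the r=8 cylinder is unchanged — area = 198.77 mm². Checking containment: the cross-section at z = 1.68 is a subset of the cross-section at z = 1.4.

entirely on top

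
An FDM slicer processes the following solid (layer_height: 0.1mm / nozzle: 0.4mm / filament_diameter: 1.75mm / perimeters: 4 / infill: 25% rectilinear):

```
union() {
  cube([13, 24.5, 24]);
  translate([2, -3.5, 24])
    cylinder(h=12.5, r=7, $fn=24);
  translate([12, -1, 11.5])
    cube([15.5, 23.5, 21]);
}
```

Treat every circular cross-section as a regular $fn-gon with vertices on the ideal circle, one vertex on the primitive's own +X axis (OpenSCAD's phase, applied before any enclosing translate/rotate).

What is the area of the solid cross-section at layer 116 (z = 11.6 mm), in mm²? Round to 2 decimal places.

660.25 mm²

At z = 11.6 mm: the cube (footprint 13×24.5) is included at this height (area 318.50 mm²); the cylinder at (2, -3.5) does not reach this height (z outside [24, 36.5]); the cube at (12, -1) (footprint 15.5×23.5) is included at this height (area 364.25 mm²); Merging all regions: the regions partially overlap — summed areas 682.75 mm² minus the doubly-counted overlap 22.50 mm² gives 660.25 mm² — area = 660.25 mm². Overall, the cross-section is a single solid region. Net area = 660.25 mm².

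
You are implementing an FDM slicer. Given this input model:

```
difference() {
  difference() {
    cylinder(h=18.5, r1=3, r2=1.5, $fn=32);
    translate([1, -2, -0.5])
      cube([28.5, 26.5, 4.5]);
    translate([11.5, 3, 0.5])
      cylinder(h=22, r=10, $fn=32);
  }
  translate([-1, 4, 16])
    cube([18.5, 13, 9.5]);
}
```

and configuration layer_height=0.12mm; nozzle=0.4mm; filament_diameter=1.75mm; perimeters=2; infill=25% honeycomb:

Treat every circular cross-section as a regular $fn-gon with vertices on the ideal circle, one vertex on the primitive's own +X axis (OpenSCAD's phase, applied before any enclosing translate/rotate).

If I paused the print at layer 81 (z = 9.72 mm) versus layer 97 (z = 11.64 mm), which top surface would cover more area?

layer 81 (z = 9.72 mm)

Layer 81 (z = 9.72): the cone (r1=3→r2=1.5) has section circumradius 2.212 here — a regular 32-gon (area = (32/2)·2.212²·sin(360°/32) = 15.27 mm²); the cube at (1, -2) is not intersected at this z (z outside [-0.5, 4]); the r=10 cylinder at (11.5, 3) contributes a regular 32-gon of circumradius 10 (area = (32/2)·10.000²·sin(360°/32) = 312.14 mm²); After the difference (first − rest): starting from the cone (15.27 mm²), the r=10 cylinder at (11.5, 3) partially overlaps it — only the 0.39 mm² overlap (of its 312.14 mm²) is removed, clipping the outline — area = 14.89 mm²; the cube at (-1, 4) is not intersected at this z (z outside [16, 25.5]); Subtracting the remaining from the first: none of the subtracted shapes is present at this height, so that combined region is unchanged — area = 14.89 mm². So its area = 14.89 mm². Layer 97 (z = 11.64): the cone (r1=3→r2=1.5) has section circumradius 2.056 here — a regular 32-gon (area = (32/2)·2.056²·sin(360°/32) = 13.20 mm²); the cube at (1, -2) is absent (z outside [-0.5, 4]); the cylinder at (11.5, 3): section is a regular 32-gon, circumradius r=10 (area = (32/2)·10.000²·sin(360°/32) = 312.14 mm²); Subtracting the remaining from the first: starting from the cone (13.20 mm²), the r=10 cylinder at (11.5, 3) partially overlaps it — only the 0.12 mm² overlap (of its 312.14 mm²) is removed, clipping the outline — area = 13.08 mm²; the cube at (-1, 4) is absent (z outside [16, 25.5]); Taking the first minus the rest: none of the subtracted shapes is present at this height, so that combined region is unchanged — area = 13.08 mm². So its area = 13.08 mm². Layer 81 is larger (14.89 vs 13.08 mm²).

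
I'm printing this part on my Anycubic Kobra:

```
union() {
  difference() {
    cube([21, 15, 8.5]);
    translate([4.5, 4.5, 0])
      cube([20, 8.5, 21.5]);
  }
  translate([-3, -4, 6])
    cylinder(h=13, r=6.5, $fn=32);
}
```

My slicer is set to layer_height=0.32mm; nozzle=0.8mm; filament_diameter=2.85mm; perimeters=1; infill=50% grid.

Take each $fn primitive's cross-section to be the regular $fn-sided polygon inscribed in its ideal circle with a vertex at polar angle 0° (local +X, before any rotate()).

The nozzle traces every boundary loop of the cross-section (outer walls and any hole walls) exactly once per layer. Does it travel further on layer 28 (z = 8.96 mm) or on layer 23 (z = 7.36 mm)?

layer 23 (z = 7.36 mm)

Layer 28 (z = 8.96): the cube does not reach this height (z outside [0, 8.5]); the 20×8.5 cube at (4.5, 4.5) contributes its full rectangle (perimeter 57.00 mm); Taking the first minus the rest: the first operand is absent here, so nothing remains; the cylinder at (-3, -4): section is a regular 32-gon, circumradius r=6.5 (perimeter = 2·32·6.500·sin(180°/32) = 40.78 mm); Combining (union): only the r=6.5 cylinder at (-3, -4) is present, so the union is just that shape — boundary = 40.78 mm. So its perimeter = 40.78 mm. Layer 23 (z = 7.36): the cube is present — its section is the full 21×15 rectangle (perimeter 72.00 mm); the cube at (4.5, 4.5) (footprint 20×8.5) is included at this height (perimeter 57.00 mm); Taking the first minus the rest: starting from the 21×15 cube, the 20×8.5 cube at (4.5, 4.5) partially overlaps it — only the 140.25 mm² overlap (of its 170.00 mm²) is removed, clipping the outline — boundary = 105.00 mm; the cylinder at (-3, -4): section is a regular 32-gon, circumradius r=6.5 (perimeter = 2·32·6.500·sin(180°/32) = 40.78 mm); Combining (union): the regions partially overlap (shared area 2.09 mm²), so the edge portions inside another operand are dropped and the merged outline is re-measured after clipping — boundary = 139.22 mm. So its perimeter = 139.22 mm. Layer 23 is larger (139.22 vs 40.78 mm).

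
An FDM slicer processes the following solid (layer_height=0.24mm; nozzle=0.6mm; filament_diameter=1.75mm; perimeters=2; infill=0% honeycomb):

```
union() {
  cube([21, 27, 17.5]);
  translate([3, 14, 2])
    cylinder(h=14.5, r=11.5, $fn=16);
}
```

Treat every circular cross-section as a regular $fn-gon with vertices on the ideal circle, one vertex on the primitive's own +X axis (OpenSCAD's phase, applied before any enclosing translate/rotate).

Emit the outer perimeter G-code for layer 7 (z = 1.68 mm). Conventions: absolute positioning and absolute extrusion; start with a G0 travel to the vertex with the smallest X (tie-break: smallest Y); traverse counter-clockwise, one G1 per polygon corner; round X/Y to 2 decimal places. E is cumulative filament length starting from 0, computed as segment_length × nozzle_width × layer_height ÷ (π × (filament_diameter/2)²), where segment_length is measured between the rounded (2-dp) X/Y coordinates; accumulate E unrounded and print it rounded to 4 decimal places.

At z = 1.68 mm: the cube (footprint 21×27) is included at this height; the cylinder at (3, 14) is not intersected at this z (z outside [2, 16.5]); Merging all regions: only the 21×27 cube is present, so the union is just that shape — 1 connected region. The outline is a single polygon with 4 vertices. Extrusion per mm of travel: 0.6 × 0.24 / (π × 0.875²) = 0.059868. Accumulating E over each segment gives final E = 5.7474.

G0 X0.00 Y0.00 Z1.68
G1 X21.00 Y0.00 E1.2572
G1 X21.00 Y27.00 E2.8737
G1 X0.00 Y27.00 E4.1309
G1 X0.00 Y0.00 E5.7474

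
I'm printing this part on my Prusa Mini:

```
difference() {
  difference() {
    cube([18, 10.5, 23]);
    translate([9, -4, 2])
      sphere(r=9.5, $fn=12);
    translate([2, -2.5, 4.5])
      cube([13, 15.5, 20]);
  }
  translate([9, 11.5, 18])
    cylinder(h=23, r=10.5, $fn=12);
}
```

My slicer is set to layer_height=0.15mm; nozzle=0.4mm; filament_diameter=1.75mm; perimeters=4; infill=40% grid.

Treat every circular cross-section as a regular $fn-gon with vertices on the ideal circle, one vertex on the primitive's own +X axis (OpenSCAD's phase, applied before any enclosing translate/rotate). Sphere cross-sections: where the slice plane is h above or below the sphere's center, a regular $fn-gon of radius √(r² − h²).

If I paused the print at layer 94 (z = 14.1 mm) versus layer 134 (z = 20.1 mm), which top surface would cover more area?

layer 94 (z = 14.1 mm)

Layer 94 (z = 14.1): the cube is present — its section is the full 18×10.5 rectangle (area 189.00 mm²); the sphere at (9, -4) does not reach this height (|z−center|=12.100 > r=9.5); the 13×15.5 cube at (2, -2.5) contributes its full rectangle (area 201.50 mm²); After the difference (first − rest): starting from the 18×10.5 cube (189.00 mm²), the 13×15.5 cube at (2, -2.5) partially overlaps it — only the 136.50 mm² overlap (of its 201.50 mm²) is removed, clipping the outline — area = 52.50 mm²; the cylinder at (9, 11.5) is not intersected at this z (z outside [18, 41]); Subtracting the remaining from the first: none of the subtracted shapes is present at this height, so the result so far is unchanged — area = 52.50 mm². So its area = 52.50 mm². Layer 134 (z = 20.1): the cube (footprint 18×10.5) is included at this height (area 189.00 mm²); the sphere at (9, -4) does not reach this height (|z−center|=18.100 > r=9.5); the 13×15.5 cube at (2, -2.5) contributes its full rectangle (area 201.50 mm²); Taking the first minus the rest: starting from the 18×10.5 cube (189.00 mm²), the 13×15.5 cube at (2, -2.5) partially overlaps it — only the 136.50 mm² overlap (of its 201.50 mm²) is removed, clipping the outline — area = 52.50 mm²; the cylinder at (9, 11.5): section is a regular 12-gon, circumradius r=10.5 (area = (12/2)·10.500²·sin(360°/12) = 330.75 mm²); Taking the first minus the rest: starting from that combined region (52.50 mm²), the r=10.5 cylinder at (9, 11.5) partially overlaps it — only the 28.22 mm² overlap (of its 330.75 mm²) is removed, clipping the outline — area = 24.28 mm². So its area = 24.28 mm². Layer 94 is larger (52.50 vs 24.28 mm²).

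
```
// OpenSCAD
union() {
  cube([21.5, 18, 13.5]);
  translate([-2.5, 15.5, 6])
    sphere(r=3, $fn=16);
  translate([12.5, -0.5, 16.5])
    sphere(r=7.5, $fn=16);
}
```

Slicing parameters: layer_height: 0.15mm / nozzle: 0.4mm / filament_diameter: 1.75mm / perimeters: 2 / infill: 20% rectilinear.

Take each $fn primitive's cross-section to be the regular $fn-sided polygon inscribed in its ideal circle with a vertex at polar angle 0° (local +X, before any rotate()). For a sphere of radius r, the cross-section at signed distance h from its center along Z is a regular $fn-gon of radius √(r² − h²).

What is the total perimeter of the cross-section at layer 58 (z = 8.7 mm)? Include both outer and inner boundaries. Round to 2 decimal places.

At z = 8.7 mm: the cube (footprint 21.5×18) is included at this height (perimeter 79.00 mm); the r=3 sphere at (-2.5, 15.5) contributes a regular 16-gon of circumradius √(3²−2.7²) = 1.308 (perimeter = 2·16·1.308·sin(180°/16) = 8.16 mm); the sphere at (12.5, -0.5) is not intersected at this z (|z−center|=7.800 > r=7.5); Merging all regions: the 2 present regions are separate (no shared area or edge), so areas and boundary lengths simply add and each stays a separate island — boundary = 87.16 mm. Overall, the cross-section has 2 separate islands. Total boundary length (outer) = 87.16 mm.

87.16 mm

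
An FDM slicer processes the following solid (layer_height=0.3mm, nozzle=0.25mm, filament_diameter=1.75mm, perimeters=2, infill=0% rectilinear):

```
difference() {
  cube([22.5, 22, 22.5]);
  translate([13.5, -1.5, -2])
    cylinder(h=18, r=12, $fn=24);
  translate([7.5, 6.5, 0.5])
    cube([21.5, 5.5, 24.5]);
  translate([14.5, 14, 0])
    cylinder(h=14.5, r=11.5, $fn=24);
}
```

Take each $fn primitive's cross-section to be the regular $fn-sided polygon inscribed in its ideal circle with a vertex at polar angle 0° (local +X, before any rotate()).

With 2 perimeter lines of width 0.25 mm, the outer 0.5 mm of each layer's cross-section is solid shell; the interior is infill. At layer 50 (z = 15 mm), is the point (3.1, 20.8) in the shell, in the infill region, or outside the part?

At z = 15 mm: the cube is present — its section is the full 22.5×22 rectangle; the cylinder at (13.5, -1.5): section is a regular 24-gon, circumradius r=12; the cube at (7.5, 6.5) is present — its section is the full 21.5×5.5 rectangle; the cylinder at (14.5, 14) is absent (z outside [0, 14.5]); Subtracting the remaining from the first: starting from the 22.5×22 cube, the r=12 cylinder at (13.5, -1.5) partially overlaps it — only the 176.56 mm² overlap (of its 447.24 mm²) is removed, clipping the outline; the 21.5×5.5 cube at (7.5, 6.5) partially overlaps it — only the 37.94 mm² overlap (of its 118.25 mm²) is removed, clipping the outline — 2 connected regions. Overall, the cross-section has 2 separate islands. The nearest boundary edge runs (0.00, 22.00)→(22.50, 22.00); distance from the point to it = 1.20 mm. (Shell/infill is judged within the island containing the point — the largest one.) The point is inside the cross-section and 1.20 mm from the nearest boundary — more than the 0.5 mm shell width (2 × 0.25), so it's in the infill interior.

infill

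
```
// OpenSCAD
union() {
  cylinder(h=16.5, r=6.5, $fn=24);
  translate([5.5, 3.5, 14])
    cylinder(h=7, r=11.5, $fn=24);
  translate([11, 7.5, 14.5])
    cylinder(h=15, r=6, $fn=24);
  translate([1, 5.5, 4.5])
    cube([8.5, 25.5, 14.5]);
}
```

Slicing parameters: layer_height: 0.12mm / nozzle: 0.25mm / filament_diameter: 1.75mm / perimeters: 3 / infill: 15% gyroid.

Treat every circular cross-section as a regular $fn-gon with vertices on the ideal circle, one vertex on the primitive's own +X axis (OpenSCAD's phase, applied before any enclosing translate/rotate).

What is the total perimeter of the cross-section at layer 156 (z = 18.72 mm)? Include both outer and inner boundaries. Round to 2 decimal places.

At z = 18.72 mm: the cylinder does not reach this height (z outside [0, 16.5]); the r=11.5 cylinder at (5.5, 3.5) gives a regular 24-gon of circumradius 11.5 (constant along its height) (perimeter = 2·24·11.500·sin(180°/24) = 72.05 mm); the r=6 cylinder at (11, 7.5) contributes a regular 24-gon of circumradius 6 (perimeter = 2·24·6.000·sin(180°/24) = 37.59 mm); the cube at (1, 5.5) is present — its section is the full 8.5×25.5 rectangle (perimeter 68.00 mm); Merging all regions: the regions partially overlap (shared area 180.61 mm²), so the edge portions inside another operand are dropped and the merged outline is re-measured after clipping — boundary = 106.81 mm. Overall, the cross-section is a single solid region. Total boundary length (outer) = 106.81 mm.

106.81 mm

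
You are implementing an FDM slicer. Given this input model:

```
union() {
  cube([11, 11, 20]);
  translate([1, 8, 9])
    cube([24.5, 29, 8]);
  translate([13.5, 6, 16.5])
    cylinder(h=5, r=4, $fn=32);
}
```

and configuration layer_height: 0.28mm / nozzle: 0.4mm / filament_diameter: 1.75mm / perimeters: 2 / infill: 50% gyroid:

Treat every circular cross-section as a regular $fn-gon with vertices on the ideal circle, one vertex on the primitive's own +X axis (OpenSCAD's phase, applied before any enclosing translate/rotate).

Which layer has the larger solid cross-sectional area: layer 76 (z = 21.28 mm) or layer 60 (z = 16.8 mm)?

Layer 76 (z = 21.28): the cube is absent (z outside [0, 20]); the cube at (1, 8) does not reach this height (z outside [9, 17]); the cylinder at (13.5, 6): section is a regular 32-gon, circumradius r=4 (area = (32/2)·4.000²·sin(360°/32) = 49.94 mm²); Combining (union): only the r=4 cylinder at (13.5, 6) is present, so the union is just that shape — area = 49.94 mm². So its area = 49.94 mm². Layer 60 (z = 16.8): the cube (footprint 11×11) is included at this height (area 121.00 mm²); the cube at (1, 8) is present — its section is the full 24.5×29 rectangle (area 710.50 mm²); the r=4 cylinder at (13.5, 6) gives a regular 32-gon of circumradius 4 (constant along its height) (area = (32/2)·4.000²·sin(360°/32) = 49.94 mm²); Combining (union): the regions partially overlap — summed areas 881.44 mm² minus the doubly-counted overlap 45.56 mm² gives 835.88 mm² — area = 835.88 mm². So its area = 835.88 mm². Layer 60 is larger (835.88 vs 49.94 mm²).

layer 60 (z = 16.8 mm)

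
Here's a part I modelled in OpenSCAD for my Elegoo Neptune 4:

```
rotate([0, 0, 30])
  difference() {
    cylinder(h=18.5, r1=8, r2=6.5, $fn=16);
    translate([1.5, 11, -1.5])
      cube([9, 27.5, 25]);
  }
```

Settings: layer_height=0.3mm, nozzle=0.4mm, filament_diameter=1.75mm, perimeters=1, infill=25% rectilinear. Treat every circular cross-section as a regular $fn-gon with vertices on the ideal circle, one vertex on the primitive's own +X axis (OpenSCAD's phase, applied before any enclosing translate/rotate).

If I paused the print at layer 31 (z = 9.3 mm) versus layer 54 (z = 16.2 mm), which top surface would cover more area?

Layer 31 (z = 9.3): the cone: at t=0.503 of its height the radius interpolates to r₁+(r₂−r₁)t = 7.246, giving a regular 16-gon of that circumradius (area = (16/2)·7.246²·sin(360°/16) = 160.74 mm²); the cube at (1.5, 11) is present — its section is the full 9×27.5 rectangle (area 247.50 mm²); Taking the first minus the rest: starting from the cone (160.74 mm²), the 9×27.5 cube at (1.5, 11) misses the remaining region (no effect) — area = 160.74 mm²; (rotated 30° about Z; rotation is an isometry so areas/perimeters/island counts are preserved). So its area = 160.74 mm². Layer 54 (z = 16.2): the cone contributes a regular 16-gon of circumradius 6.686 (interpolated between r1=8 and r2=6.5 at t=0.876) (area = (16/2)·6.686²·sin(360°/16) = 136.88 mm²); the 9×27.5 cube at (1.5, 11) contributes its full rectangle (area 247.50 mm²); Subtracting the remaining from the first: starting from the cone (136.88 mm²), the 9×27.5 cube at (1.5, 11) misses the remaining region (no effect) — area = 136.88 mm²; (whole slice rotated 30° about Z — lengths, areas and connectivity unchanged). So its area = 136.88 mm². Layer 31 is larger (160.74 vs 136.88 mm²).

layer 31 (z = 9.3 mm)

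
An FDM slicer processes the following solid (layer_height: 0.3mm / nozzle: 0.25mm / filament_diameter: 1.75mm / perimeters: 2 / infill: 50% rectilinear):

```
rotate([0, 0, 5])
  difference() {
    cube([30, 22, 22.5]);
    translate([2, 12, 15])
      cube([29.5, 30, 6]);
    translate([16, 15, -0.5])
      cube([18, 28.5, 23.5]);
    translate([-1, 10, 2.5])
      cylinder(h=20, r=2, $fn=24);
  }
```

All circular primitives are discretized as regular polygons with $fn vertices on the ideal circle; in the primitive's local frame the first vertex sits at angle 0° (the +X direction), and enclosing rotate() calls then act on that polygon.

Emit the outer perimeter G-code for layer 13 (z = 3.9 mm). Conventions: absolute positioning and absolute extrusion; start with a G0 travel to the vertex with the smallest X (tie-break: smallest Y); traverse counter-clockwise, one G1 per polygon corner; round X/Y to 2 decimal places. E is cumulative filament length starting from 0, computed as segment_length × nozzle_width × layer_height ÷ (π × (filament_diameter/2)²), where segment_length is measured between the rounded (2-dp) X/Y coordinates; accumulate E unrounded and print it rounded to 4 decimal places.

G0 X-1.92 Y21.92 Z3.90
G1 X-1.02 Y11.69 E0.3202
G1 X-0.58 Y11.41 E0.3365
G1 X-0.23 Y11.02 E0.3528
G1 X0.01 Y10.56 E0.3690
G1 X0.12 Y10.05 E0.3853
G1 X0.10 Y9.53 E0.4015
G1 X-0.06 Y9.03 E0.4179
G1 X-0.34 Y8.59 E0.4341
G1 X-0.72 Y8.24 E0.4502
G1 X0.00 Y0.00 E0.7081
G1 X29.89 Y2.61 E1.6437
G1 X28.58 Y17.56 E2.1117
G1 X14.63 Y16.34 E2.5483
G1 X14.02 Y23.31 E2.7665
G1 X-1.92 Y21.92 E3.2654

At z = 3.9 mm: the cube (footprint 30×22) is included at this height; the cube at (2, 12) is absent (z outside [15, 21]); the cube at (16, 15) is present — its section is the full 18×28.5 rectangle; the cylinder at (-1, 10): section is a regular 24-gon, circumradius r=2; After the difference (first − rest): starting from the 30×22 cube, the 18×28.5 cube at (16, 15) partially overlaps it — only the 98.00 mm² overlap (of its 513.00 mm²) is removed, clipping the outline; the r=2 cylinder at (-1, 10) partially overlaps it — only the 2.41 mm² overlap (of its 12.42 mm²) is removed, clipping the outline — 1 connected region; (rotated 5° about Z; rotation is an isometry so areas/perimeters/island counts are preserved). The outline is a single polygon with 15 vertices. Extrusion per mm of travel: 0.25 × 0.3 / (π × 0.875²) = 0.031181. Accumulating E over each segment gives final E = 3.2654.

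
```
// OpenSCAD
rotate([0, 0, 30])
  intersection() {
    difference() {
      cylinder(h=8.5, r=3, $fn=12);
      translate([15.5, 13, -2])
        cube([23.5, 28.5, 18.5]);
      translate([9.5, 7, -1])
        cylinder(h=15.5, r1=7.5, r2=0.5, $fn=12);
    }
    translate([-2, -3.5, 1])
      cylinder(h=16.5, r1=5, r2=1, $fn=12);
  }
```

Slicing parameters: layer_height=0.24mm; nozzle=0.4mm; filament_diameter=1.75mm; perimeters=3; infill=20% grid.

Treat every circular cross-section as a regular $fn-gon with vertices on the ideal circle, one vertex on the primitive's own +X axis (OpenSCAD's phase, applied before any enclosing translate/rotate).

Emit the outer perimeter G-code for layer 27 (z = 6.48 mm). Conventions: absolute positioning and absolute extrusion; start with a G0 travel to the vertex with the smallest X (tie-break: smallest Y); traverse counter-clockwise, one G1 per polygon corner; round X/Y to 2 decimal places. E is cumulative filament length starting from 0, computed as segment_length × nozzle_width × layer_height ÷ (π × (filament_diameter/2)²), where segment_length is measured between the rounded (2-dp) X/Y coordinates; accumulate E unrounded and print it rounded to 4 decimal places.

At z = 6.48 mm: the r=3 cylinder contributes a regular 12-gon of circumradius 3; the cube at (15.5, 13) is present — its section is the full 23.5×28.5 rectangle; the cone at (9.5, 7) contributes a regular 12-gon of circumradius 4.122 (interpolated between r1=7.5 and r2=0.5 at t=0.483); After the difference (first − rest): starting from the r=3 cylinder, the 23.5×28.5 cube at (15.5, 13) misses the remaining region (no effect); the cone at (9.5, 7) misses the remaining region (no effect) — 1 connected region; the cone at (-2, -3.5) (r1=5→r2=1) has section circumradius 3.672 here — a regular 12-gon; After intersecting: the cone at (-2, -3.5) partially overlaps the result so far; clipping to the common part keeps 8.80 mm² — 1 connected region; (whole slice rotated 30° about Z — lengths, areas and connectivity unchanged). The outline is a single polygon with 8 vertices. Extrusion per mm of travel: 0.4 × 0.24 / (π × 0.875²) = 0.039912. Accumulating E over each segment gives final E = 0.4728.

G0 X-2.53 Y-1.57 Z6.48
G1 X-1.50 Y-2.60 E0.0581
G1 X0.00 Y-3.00 E0.1201
G1 X1.50 Y-2.60 E0.1821
G1 X2.55 Y-1.55 E0.2413
G1 X1.85 Y-0.85 E0.2808
G1 X0.02 Y-0.36 E0.3564
G1 X-1.82 Y-0.85 E0.4324
G1 X-2.53 Y-1.57 E0.4728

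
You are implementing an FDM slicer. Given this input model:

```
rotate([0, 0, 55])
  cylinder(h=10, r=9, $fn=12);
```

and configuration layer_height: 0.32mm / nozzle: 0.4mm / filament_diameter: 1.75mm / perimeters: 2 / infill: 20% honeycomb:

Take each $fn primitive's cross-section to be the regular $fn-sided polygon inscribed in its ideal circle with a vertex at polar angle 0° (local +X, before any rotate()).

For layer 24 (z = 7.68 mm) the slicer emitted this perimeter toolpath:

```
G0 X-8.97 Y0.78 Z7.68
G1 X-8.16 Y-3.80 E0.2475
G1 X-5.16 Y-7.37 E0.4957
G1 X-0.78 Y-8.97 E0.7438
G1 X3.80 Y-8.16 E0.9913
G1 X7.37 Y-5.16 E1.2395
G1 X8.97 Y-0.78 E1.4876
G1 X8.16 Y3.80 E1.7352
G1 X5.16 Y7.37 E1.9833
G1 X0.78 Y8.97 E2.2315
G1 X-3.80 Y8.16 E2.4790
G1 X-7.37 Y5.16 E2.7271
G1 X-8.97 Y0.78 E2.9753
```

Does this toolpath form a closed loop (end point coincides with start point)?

Start point (G0): (-8.97, 0.78). End point (last G1): the path returns to the start — closed.

yes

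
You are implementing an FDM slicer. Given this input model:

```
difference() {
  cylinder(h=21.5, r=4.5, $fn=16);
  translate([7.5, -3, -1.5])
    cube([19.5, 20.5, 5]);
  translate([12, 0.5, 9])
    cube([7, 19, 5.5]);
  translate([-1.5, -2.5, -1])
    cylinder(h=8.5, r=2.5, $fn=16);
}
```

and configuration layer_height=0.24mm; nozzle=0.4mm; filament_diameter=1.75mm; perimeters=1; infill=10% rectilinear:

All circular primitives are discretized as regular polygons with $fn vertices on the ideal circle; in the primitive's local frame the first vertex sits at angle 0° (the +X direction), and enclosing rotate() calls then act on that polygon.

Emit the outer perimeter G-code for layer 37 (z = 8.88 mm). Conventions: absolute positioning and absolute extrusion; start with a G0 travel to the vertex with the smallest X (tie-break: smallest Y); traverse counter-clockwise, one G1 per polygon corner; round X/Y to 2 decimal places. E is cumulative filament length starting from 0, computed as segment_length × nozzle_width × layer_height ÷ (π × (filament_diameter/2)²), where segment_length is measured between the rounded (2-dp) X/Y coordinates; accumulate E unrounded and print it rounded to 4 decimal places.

At z = 8.88 mm: the r=4.5 cylinder gives a regular 16-gon of circumradius 4.5 (constant along its height); the cube at (7.5, -3) is not intersected at this z (z outside [-1.5, 3.5]); the cube at (12, 0.5) is absent (z outside [9, 14.5]); the cylinder at (-1.5, -2.5) is absent (z outside [-1, 7.5]); Taking the first minus the rest: none of the subtracted shapes is present at this height, so the r=4.5 cylinder is unchanged — 1 connected region. The outline is a single polygon with 16 vertices. Extrusion per mm of travel: 0.4 × 0.24 / (π × 0.875²) = 0.039912. Accumulating E over each segment gives final E = 1.1213.

G0 X-4.50 Y0.00 Z8.88
G1 X-4.16 Y-1.72 E0.0700
G1 X-3.18 Y-3.18 E0.1402
G1 X-1.72 Y-4.16 E0.2103
G1 X0.00 Y-4.50 E0.2803
G1 X1.72 Y-4.16 E0.3503
G1 X3.18 Y-3.18 E0.4205
G1 X4.16 Y-1.72 E0.4907
G1 X4.50 Y0.00 E0.5606
G1 X4.16 Y1.72 E0.6306
G1 X3.18 Y3.18 E0.7008
G1 X1.72 Y4.16 E0.7710
G1 X0.00 Y4.50 E0.8410
G1 X-1.72 Y4.16 E0.9109
G1 X-3.18 Y3.18 E0.9811
G1 X-4.16 Y1.72 E1.0513
G1 X-4.50 Y0.00 E1.1213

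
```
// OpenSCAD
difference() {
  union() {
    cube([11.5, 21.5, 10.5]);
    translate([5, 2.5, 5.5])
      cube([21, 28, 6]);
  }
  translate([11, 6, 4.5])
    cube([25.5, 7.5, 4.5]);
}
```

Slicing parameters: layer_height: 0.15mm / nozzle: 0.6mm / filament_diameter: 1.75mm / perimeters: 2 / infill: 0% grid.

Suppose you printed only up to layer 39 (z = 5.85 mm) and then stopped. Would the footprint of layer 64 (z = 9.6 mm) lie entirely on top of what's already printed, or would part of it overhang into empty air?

Compare the two slices. At z = 5.85: the cube is present — its section is the full 11.5×21.5 rectangle (area 247.25 mm²); the cube at (5, 2.5) is present — its section is the full 21×28 rectangle (area 588.00 mm²); Taking the union: the regions partially overlap — summed areas 835.25 mm² minus the doubly-counted overlap 123.50 mm² gives 711.75 mm² — area = 711.75 mm²; the 25.5×7.5 cube at (11, 6) contributes its full rectangle (area 191.25 mm²); After the difference (first − rest): starting from that combined region (711.75 mm²), the 25.5×7.5 cube at (11, 6) partially overlaps it — only the 112.50 mm² overlap (of its 191.25 mm²) is removed, clipping the outline — area = 599.25 mm². At z = 9.6: the cube is present — its section is the full 11.5×21.5 rectangle (area 247.25 mm²); the cube at (5, 2.5) is present — its section is the full 21×28 rectangle (area 588.00 mm²); Merging all regions: the regions partially overlap — summed areas 835.25 mm² minus the doubly-counted overlap 123.50 mm² gives 711.75 mm² — area = 711.75 mm²; the cube at (11, 6) is absent (z outside [4.5, 9]); Taking the first minus the rest: none of the subtracted shapes is present at this height, so the result so far is unchanged — area = 711.75 mm². Checking containment: at z = 9.6 the cross-section extends beyond the z = 5.85 cross-section by about 112.50 mm².

part overhangs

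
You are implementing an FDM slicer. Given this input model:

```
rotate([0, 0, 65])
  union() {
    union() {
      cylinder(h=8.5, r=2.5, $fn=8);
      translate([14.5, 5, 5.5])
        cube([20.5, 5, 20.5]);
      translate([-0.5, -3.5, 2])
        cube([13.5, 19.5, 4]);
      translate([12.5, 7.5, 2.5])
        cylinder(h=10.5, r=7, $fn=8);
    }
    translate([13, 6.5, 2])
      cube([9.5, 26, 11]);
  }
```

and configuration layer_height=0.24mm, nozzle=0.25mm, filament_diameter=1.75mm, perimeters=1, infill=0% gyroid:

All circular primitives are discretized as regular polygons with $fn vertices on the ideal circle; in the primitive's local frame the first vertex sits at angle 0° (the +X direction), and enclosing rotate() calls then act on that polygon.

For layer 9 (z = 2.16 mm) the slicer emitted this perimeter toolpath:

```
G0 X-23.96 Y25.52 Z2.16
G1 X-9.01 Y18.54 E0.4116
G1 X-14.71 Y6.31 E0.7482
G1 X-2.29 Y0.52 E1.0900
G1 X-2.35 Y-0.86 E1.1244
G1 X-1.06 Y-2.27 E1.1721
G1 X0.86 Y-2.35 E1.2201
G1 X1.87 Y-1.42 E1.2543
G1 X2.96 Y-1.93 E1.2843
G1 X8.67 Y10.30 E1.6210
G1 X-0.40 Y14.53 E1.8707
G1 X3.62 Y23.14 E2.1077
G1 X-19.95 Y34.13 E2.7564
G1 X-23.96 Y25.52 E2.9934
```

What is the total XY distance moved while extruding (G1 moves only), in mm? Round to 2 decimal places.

120.00 mm

Sum the Euclidean lengths of each G1 segment: total = 120.00 mm.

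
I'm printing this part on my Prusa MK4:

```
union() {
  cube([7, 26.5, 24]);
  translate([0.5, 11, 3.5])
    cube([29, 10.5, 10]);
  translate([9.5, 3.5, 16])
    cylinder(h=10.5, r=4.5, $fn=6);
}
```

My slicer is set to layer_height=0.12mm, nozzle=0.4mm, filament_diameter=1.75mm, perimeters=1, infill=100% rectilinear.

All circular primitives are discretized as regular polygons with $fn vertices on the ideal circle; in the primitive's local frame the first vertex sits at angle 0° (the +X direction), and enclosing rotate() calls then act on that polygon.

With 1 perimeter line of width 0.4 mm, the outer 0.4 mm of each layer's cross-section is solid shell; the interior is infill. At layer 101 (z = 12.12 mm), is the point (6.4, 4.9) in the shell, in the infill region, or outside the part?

At z = 12.12 mm: the cube is present — its section is the full 7×26.5 rectangle; the cube at (0.5, 11) (footprint 29×10.5) is included at this height; the cylinder at (9.5, 3.5) is absent (z outside [16, 26.5]); Combining (union): the regions partially overlap (shared area 68.25 mm²), so overlapping operands fuse into one piece — 1 connected region. Overall, the cross-section is a single solid region. The nearest boundary edge runs (7.00, 11.00)→(7.00, 0.00); distance from the point to it = 0.60 mm. The point is inside the cross-section and 0.60 mm from the nearest boundary — more than the 0.4 mm shell width (1 × 0.4), so it's in the infill interior.

infill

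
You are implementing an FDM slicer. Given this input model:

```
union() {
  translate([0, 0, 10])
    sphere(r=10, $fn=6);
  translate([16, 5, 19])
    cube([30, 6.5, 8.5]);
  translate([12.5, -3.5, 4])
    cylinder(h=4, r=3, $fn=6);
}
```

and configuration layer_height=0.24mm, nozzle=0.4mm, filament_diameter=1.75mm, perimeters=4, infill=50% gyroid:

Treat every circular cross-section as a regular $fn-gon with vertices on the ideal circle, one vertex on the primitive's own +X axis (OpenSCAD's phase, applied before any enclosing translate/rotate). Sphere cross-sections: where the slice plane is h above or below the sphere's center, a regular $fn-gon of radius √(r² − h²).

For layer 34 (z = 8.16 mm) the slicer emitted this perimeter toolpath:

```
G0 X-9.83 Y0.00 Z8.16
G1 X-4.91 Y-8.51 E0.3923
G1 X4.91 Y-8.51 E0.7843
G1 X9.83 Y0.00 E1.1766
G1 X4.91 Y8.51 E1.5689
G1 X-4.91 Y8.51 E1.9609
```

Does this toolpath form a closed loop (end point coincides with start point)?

Start point (G0): (-9.83, 0.00). End point (last G1): the path does not return to the start — open.

no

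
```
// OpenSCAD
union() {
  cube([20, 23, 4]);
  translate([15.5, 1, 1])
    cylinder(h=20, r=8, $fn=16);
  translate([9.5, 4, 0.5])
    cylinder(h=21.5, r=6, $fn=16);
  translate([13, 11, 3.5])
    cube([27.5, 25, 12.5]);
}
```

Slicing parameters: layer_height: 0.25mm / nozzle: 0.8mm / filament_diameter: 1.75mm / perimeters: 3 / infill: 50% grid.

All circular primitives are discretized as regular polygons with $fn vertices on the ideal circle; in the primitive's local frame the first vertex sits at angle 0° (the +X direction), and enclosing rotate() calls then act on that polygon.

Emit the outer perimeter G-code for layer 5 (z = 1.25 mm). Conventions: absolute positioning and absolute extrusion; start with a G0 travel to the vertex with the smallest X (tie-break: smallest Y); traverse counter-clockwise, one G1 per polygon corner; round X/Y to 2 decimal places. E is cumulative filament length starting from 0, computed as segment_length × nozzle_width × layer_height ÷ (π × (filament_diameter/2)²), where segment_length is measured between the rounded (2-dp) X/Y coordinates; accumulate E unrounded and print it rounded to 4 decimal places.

G0 X0.00 Y0.00 Z1.25
G1 X5.10 Y0.00 E0.4241
G1 X5.26 Y-0.24 E0.4481
G1 X7.20 Y-1.54 E0.6422
G1 X8.04 Y-1.71 E0.7135
G1 X8.11 Y-2.06 E0.7432
G1 X9.84 Y-4.66 E1.0028
G1 X12.44 Y-6.39 E1.2625
G1 X15.50 Y-7.00 E1.5220
G1 X18.56 Y-6.39 E1.7814
G1 X21.16 Y-4.66 E2.0411
G1 X22.89 Y-2.06 E2.3008
G1 X23.50 Y1.00 E2.5602
G1 X22.89 Y4.06 E2.8197
G1 X21.16 Y6.66 E3.0793
G1 X20.00 Y7.43 E3.1951
G1 X20.00 Y23.00 E4.4898
G1 X0.00 Y23.00 E6.1528
G1 X0.00 Y0.00 E8.0652

At z = 1.25 mm: the cube (footprint 20×23) is included at this height; the r=8 cylinder at (15.5, 1) gives a regular 16-gon of circumradius 8 (constant along its height); the r=6 cylinder at (9.5, 4) contributes a regular 16-gon of circumradius 6; the cube at (13, 11) does not reach this height (z outside [3.5, 16]); Taking the union: the regions partially overlap (shared area 202.27 mm²), so overlapping operands fuse into one piece — 1 connected region. The outline is a single polygon with 18 vertices. Extrusion per mm of travel: 0.8 × 0.25 / (π × 0.875²) = 0.083150. Accumulating E over each segment gives final E = 8.0652.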